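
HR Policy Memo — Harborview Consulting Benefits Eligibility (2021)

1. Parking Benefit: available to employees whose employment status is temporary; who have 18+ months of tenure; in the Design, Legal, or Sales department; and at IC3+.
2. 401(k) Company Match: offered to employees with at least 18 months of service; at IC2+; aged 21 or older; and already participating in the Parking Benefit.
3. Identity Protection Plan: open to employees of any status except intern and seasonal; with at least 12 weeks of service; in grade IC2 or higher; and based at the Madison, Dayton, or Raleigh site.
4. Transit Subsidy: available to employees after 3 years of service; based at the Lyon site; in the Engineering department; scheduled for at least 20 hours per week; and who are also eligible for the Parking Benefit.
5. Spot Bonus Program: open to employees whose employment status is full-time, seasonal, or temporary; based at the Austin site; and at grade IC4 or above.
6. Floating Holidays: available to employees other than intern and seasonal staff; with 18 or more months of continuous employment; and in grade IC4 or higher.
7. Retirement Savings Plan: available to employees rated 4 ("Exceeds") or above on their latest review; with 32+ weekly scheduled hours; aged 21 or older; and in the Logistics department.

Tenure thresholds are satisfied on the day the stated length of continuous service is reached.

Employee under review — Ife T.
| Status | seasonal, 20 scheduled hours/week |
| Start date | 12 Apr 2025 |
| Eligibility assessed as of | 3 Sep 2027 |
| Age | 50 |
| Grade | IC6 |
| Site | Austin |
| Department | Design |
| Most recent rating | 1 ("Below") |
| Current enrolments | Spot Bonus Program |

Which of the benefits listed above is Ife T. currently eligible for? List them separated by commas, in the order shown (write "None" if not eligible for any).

Spot Bonus Program

Service from 12 Apr 2025 to 3 Sep 2027: 874 days.
Parking Benefit — status seasonal ✗ (requires temporary) → not eligible.
401(k) Company Match — service 874 days ≥ 18 months (≈540 days) ✓; grade IC6 ≥ IC2 ✓; age 50 ≥ 21 ✓; not enrolled in Parking Benefit ✗ → not eligible.
Identity Protection Plan — status seasonal ✗ (excluded) → not eligible.
Transit Subsidy — service 874 days < 3 years (≈1095 days) ✗ → not eligible.
Spot Bonus Program — status seasonal ✓; site Austin ✓; grade IC6 ≥ IC4 ✓ → eligible.
Floating Holidays — status seasonal ✗ (excluded) → not eligible.
Retirement Savings Plan — rating 1 < 4 ✗ → not eligible.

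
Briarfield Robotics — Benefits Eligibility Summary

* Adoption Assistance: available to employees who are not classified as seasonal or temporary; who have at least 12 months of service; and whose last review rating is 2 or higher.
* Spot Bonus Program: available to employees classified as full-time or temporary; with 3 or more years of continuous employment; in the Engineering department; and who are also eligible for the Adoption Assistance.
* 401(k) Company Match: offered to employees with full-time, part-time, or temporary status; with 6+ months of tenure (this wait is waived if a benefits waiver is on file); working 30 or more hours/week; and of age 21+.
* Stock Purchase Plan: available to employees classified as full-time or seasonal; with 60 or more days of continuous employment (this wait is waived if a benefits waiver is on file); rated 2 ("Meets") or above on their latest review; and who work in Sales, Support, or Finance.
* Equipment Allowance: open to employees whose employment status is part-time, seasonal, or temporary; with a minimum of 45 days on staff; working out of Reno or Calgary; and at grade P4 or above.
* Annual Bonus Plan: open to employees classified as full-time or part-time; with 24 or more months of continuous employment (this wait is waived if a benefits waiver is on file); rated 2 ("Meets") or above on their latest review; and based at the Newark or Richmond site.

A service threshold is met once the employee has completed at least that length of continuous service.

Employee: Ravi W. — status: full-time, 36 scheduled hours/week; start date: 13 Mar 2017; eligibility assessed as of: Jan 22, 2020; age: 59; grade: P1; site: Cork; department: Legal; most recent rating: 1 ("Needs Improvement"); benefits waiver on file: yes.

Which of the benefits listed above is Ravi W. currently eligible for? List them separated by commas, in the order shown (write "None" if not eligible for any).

401(k) Company Match

Service from 13 Mar 2017 to Jan 22, 2020: 1045 days.
Adoption Assistance — status full-time ✓ (not excluded); service 1045 days ≥ 12 months (≈360 days) ✓; rating 1 < 2 ✗ → not eligible.
Spot Bonus Program — status full-time ✓; service 1045 days < 3 years (≈1095 days) ✗ → not eligible.
401(k) Company Match — status full-time ✓; benefits waiver on file ✓; 36 hrs/wk ≥ 30 ✓; age 59 ≥ 21 ✓ → eligible.
Stock Purchase Plan — status full-time ✓; benefits waiver on file ✓; rating 1 < 2 ✗ → not eligible.
Equipment Allowance — status full-time ✗ (requires part-time, seasonal, or temporary) → not eligible.
Annual Bonus Plan — status full-time ✓; benefits waiver on file ✓; rating 1 < 2 ✗ → not eligible.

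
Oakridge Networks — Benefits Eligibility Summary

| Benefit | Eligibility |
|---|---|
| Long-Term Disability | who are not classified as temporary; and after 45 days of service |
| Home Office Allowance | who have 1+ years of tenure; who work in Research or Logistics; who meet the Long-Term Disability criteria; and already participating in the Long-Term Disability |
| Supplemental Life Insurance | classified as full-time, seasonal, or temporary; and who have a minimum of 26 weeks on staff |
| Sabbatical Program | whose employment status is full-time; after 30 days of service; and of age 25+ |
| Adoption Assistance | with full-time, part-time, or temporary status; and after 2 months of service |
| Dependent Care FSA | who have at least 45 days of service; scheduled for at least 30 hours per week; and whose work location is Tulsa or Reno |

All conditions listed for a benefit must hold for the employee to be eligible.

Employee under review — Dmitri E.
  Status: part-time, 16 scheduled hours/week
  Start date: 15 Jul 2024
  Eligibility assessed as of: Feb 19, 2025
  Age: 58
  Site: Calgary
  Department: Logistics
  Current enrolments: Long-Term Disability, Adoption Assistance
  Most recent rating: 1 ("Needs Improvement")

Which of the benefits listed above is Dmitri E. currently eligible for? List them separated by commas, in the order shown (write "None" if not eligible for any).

Long-Term Disability, Adoption Assistance

Service from 15 Jul 2024 to Feb 19, 2025: 219 days.
Long-Term Disability — status part-time ✓ (not excluded); service 219 days ≥ 45 days ✓ → eligible.
Home Office Allowance — service 219 days < 1 year (≈365 days) ✗ → not eligible.
Supplemental Life Insurance — status part-time ✗ (requires full-time, seasonal, or temporary) → not eligible.
Sabbatical Program — status part-time ✗ (requires full-time) → not eligible.
Adoption Assistance — status part-time ✓; service 219 days ≥ 2 months (≈60 days) ✓ → eligible.
Dependent Care FSA — service 219 days ≥ 45 days ✓; 16 hrs/wk < 30 ✗ → not eligible.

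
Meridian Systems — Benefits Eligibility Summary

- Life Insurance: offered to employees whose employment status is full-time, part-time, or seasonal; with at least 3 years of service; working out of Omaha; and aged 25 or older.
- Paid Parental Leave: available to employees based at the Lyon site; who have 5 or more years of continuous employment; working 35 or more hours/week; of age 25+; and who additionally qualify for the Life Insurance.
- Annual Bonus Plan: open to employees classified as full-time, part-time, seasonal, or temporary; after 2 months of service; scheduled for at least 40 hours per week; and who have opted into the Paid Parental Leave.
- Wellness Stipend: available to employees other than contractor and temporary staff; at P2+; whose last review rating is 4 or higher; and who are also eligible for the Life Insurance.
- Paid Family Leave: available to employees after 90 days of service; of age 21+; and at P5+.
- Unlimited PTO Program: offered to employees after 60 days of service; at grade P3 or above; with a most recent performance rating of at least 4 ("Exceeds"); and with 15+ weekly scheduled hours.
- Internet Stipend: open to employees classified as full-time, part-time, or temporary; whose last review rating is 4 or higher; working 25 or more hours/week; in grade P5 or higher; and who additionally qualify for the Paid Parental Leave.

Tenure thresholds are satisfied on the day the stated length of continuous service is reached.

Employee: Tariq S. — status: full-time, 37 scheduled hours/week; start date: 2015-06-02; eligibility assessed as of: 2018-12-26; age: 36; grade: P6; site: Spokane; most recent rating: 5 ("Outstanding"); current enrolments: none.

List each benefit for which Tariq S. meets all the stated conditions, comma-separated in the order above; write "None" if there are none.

Service from 2015-06-02 to 2018-12-26: 1303 days.
Life Insurance — status full-time ✓; service 1303 days ≥ 3 years (≈1095 days) ✓; site Spokane ✗ (not Omaha) → not eligible.
Paid Parental Leave — site Spokane ✗ (not Lyon) → not eligible.
Annual Bonus Plan — status full-time ✓; service 1303 days ≥ 2 months (≈60 days) ✓; 37 hrs/wk < 40 ✗ → not eligible.
Wellness Stipend — status full-time ✓ (not excluded); grade P6 ≥ P2 ✓; rating 5 ≥ 4 ✓; not eligible for Life Insurance ✗ → not eligible.
Paid Family Leave — service 1303 days ≥ 90 days ✓; age 36 ≥ 21 ✓; grade P6 ≥ P5 ✓ → eligible.
Unlimited PTO Program — service 1303 days ≥ 60 days ✓; grade P6 ≥ P3 ✓; rating 5 ≥ 4 ✓; 37 hrs/wk ≥ 15 ✓ → eligible.
Internet Stipend — status full-time ✓; rating 5 ≥ 4 ✓; 37 hrs/wk ≥ 25 ✓; grade P6 ≥ P5 ✓; not eligible for Paid Parental Leave ✗ → not eligible.

Paid Family Leave, Unlimited PTO Program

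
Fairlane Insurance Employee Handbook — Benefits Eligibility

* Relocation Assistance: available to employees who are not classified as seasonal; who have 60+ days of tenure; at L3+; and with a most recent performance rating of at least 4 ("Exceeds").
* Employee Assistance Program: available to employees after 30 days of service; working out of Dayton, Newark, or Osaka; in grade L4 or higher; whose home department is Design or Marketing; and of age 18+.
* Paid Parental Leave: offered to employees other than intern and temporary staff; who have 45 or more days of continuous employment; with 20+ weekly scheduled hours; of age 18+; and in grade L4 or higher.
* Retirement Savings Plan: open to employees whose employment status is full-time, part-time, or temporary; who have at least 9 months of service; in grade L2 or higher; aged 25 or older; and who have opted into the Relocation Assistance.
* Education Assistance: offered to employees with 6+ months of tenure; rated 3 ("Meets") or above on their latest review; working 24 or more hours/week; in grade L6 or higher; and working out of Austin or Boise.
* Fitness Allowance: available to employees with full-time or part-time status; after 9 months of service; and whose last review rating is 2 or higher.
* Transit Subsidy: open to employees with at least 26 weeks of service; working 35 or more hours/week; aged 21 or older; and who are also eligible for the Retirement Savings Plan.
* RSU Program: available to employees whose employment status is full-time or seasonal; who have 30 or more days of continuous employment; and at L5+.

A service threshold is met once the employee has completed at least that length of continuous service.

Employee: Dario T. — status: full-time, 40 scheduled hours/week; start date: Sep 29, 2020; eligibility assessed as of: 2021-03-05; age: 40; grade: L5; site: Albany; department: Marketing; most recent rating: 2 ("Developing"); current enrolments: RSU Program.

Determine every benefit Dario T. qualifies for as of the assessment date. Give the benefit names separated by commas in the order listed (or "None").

Service from Sep 29, 2020 to 2021-03-05: 157 days.
Relocation Assistance — status full-time ✓ (not excluded); service 157 days ≥ 60 days ✓; grade L5 ≥ L3 ✓; rating 2 < 4 ✗ → not eligible.
Employee Assistance Program — service 157 days ≥ 30 days ✓; site Albany ✗ (not Dayton, Newark, or Osaka) → not eligible.
Paid Parental Leave — status full-time ✓ (not excluded); service 157 days ≥ 45 days ✓; 40 hrs/wk ≥ 20 ✓; age 40 ≥ 18 ✓; grade L5 ≥ L4 ✓ → eligible.
Retirement Savings Plan — status full-time ✓; service 157 days < 9 months (≈270 days) ✗ → not eligible.
Education Assistance — service 157 days < 6 months (≈180 days) ✗ → not eligible.
Fitness Allowance — status full-time ✓; service 157 days < 9 months (≈270 days) ✗ → not eligible.
Transit Subsidy — service 157 days < 26 weeks (≈182 days) ✗ → not eligible.
RSU Program — status full-time ✓; service 157 days ≥ 30 days ✓; grade L5 ≥ L5 ✓ → eligible.

Paid Parental Leave, RSU Program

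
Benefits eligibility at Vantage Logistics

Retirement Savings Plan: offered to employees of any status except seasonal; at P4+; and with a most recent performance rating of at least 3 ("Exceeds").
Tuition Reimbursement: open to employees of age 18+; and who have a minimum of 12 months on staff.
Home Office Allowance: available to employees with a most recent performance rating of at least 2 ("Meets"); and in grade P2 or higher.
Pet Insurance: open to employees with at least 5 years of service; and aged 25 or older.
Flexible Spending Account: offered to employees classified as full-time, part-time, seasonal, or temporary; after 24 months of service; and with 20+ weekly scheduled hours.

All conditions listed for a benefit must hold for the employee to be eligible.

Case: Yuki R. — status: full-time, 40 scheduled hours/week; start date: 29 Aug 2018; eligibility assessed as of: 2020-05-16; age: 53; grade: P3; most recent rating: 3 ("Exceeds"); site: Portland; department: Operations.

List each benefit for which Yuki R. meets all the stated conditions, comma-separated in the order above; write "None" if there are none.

Tuition Reimbursement, Home Office Allowance

Service from 29 Aug 2018 to 2020-05-16: 626 days.
Retirement Savings Plan — status full-time ✓ (not excluded); grade P3 < P4 ✗ → not eligible.
Tuition Reimbursement — age 53 ≥ 18 ✓; service 626 days ≥ 12 months (≈360 days) ✓ → eligible.
Home Office Allowance — rating 3 ≥ 2 ✓; grade P3 ≥ P2 ✓ → eligible.
Pet Insurance — service 626 days < 5 years (≈1825 days) ✗ → not eligible.
Flexible Spending Account — status full-time ✓; service 626 days < 24 months (≈720 days) ✗ → not eligible.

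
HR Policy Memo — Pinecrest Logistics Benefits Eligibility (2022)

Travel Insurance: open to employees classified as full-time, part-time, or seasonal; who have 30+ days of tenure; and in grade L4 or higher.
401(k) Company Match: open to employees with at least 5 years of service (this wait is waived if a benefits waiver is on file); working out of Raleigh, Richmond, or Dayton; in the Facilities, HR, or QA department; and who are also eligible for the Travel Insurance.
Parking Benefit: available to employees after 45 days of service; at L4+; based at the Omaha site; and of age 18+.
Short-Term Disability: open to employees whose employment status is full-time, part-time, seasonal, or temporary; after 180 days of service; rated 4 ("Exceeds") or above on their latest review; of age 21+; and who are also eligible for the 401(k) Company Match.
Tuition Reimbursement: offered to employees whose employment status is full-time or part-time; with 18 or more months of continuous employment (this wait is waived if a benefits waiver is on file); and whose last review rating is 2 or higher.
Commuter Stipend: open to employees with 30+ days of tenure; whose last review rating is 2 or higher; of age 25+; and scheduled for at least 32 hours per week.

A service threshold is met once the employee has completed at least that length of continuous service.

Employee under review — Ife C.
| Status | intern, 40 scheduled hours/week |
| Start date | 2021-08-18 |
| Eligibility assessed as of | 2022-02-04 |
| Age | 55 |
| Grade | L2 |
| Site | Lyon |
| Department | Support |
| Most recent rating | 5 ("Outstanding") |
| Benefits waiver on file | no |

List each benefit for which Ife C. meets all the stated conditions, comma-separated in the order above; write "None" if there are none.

Commuter Stipend

Service from 2021-08-18 to 2022-02-04: 170 days.
Travel Insurance — status intern ✗ (requires full-time, part-time, or seasonal) → not eligible.
401(k) Company Match — no waiver, service 170 days < 5 years (≈1825 days) ✗ → not eligible.
Parking Benefit — service 170 days ≥ 45 days ✓; grade L2 < L4 ✗ → not eligible.
Short-Term Disability — status intern ✗ (requires full-time, part-time, seasonal, or temporary) → not eligible.
Tuition Reimbursement — status intern ✗ (requires full-time or part-time) → not eligible.
Commuter Stipend — service 170 days ≥ 30 days ✓; rating 5 ≥ 2 ✓; age 55 ≥ 25 ✓; 40 hrs/wk ≥ 32 ✓ → eligible.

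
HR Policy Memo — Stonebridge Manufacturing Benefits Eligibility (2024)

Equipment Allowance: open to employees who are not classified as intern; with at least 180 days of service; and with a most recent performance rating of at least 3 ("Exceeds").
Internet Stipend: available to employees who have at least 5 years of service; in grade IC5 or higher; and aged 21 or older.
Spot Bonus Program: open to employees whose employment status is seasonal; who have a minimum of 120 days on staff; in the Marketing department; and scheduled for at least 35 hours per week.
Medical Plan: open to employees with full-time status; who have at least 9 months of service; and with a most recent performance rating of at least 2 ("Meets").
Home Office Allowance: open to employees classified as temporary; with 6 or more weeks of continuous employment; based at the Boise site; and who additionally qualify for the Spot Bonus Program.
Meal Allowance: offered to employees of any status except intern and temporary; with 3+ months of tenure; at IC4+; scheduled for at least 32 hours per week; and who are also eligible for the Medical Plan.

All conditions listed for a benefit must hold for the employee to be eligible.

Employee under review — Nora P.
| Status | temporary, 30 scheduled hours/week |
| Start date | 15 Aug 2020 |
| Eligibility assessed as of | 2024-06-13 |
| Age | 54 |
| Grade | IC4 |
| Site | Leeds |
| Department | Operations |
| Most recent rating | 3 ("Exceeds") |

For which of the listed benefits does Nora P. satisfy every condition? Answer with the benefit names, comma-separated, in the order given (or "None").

Service from 15 Aug 2020 to 2024-06-13: 1398 days.
Equipment Allowance — status temporary ✓ (not excluded); service 1398 days ≥ 180 days ✓; rating 3 ≥ 3 ✓ → eligible.
Internet Stipend — service 1398 days < 5 years (≈1825 days) ✗ → not eligible.
Spot Bonus Program — status temporary ✗ (requires seasonal) → not eligible.
Medical Plan — status temporary ✗ (requires full-time) → not eligible.
Home Office Allowance — status temporary ✓; service 1398 days ≥ 6 weeks (≈42 days) ✓; site Leeds ✗ (not Boise) → not eligible.
Meal Allowance — status temporary ✗ (excluded) → not eligible.

Equipment Allowance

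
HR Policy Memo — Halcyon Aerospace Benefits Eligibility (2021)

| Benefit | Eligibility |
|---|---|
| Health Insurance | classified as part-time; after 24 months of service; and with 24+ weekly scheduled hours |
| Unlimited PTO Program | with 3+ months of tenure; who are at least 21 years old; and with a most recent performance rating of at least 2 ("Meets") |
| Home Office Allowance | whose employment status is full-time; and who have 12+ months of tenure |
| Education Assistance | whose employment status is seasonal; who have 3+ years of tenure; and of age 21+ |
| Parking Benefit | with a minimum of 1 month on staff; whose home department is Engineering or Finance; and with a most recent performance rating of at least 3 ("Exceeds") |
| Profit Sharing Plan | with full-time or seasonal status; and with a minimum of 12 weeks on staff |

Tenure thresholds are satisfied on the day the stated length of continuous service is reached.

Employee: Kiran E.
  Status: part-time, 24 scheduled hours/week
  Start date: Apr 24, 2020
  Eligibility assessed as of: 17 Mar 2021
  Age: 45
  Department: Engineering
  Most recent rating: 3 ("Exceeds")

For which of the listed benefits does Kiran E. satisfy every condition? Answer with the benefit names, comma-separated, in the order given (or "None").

Unlimited PTO Program, Parking Benefit

Service from Apr 24, 2020 to 17 Mar 2021: 327 days.
Health Insurance — status part-time ✓; service 327 days < 24 months (≈720 days) ✗ → not eligible.
Unlimited PTO Program — service 327 days ≥ 3 months (≈90 days) ✓; age 45 ≥ 21 ✓; rating 3 ≥ 2 ✓ → eligible.
Home Office Allowance — status part-time ✗ (requires full-time) → not eligible.
Education Assistance — status part-time ✗ (requires seasonal) → not eligible.
Parking Benefit — service 327 days ≥ 1 month (≈30 days) ✓; dept Engineering ✓; rating 3 ≥ 3 ✓ → eligible.
Profit Sharing Plan — status part-time ✗ (requires full-time or seasonal) → not eligible.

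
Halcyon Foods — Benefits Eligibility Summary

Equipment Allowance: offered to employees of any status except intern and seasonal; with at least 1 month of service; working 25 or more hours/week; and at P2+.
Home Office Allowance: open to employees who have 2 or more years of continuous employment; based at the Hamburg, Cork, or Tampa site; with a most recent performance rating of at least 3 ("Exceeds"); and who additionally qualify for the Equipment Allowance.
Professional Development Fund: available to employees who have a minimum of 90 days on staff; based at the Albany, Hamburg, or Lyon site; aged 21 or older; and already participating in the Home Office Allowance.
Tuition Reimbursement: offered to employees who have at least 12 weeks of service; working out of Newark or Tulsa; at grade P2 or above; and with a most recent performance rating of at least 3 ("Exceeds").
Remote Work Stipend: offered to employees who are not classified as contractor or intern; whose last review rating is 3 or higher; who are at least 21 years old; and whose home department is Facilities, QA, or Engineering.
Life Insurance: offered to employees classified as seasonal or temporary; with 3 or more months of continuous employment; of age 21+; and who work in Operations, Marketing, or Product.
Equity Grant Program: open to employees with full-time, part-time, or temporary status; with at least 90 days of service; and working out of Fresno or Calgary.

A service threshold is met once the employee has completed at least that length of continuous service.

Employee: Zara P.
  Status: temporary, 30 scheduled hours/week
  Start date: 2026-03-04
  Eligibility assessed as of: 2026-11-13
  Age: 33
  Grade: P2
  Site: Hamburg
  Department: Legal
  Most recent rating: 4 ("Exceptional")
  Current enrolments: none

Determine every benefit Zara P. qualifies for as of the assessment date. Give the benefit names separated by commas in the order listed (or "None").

Service from 2026-03-04 to 2026-11-13: 254 days.
Equipment Allowance — status temporary ✓ (not excluded); service 254 days ≥ 1 month (≈30 days) ✓; 30 hrs/wk ≥ 25 ✓; grade P2 ≥ P2 ✓ → eligible.
Home Office Allowance — service 254 days < 2 years (≈730 days) ✗ → not eligible.
Professional Development Fund — service 254 days ≥ 90 days ✓; site Hamburg ✓; age 33 ≥ 21 ✓; not enrolled in Home Office Allowance ✗ → not eligible.
Tuition Reimbursement — service 254 days ≥ 12 weeks (≈84 days) ✓; site Hamburg ✗ (not Newark or Tulsa) → not eligible.
Remote Work Stipend — status temporary ✓ (not excluded); rating 4 ≥ 3 ✓; age 33 ≥ 21 ✓; dept Legal ✗ → not eligible.
Life Insurance — status temporary ✓; service 254 days ≥ 3 months (≈90 days) ✓; age 33 ≥ 21 ✓; dept Legal ✗ → not eligible.
Equity Grant Program — status temporary ✓; service 254 days ≥ 90 days ✓; site Hamburg ✗ (not Fresno or Calgary) → not eligible.

Equipment Allowance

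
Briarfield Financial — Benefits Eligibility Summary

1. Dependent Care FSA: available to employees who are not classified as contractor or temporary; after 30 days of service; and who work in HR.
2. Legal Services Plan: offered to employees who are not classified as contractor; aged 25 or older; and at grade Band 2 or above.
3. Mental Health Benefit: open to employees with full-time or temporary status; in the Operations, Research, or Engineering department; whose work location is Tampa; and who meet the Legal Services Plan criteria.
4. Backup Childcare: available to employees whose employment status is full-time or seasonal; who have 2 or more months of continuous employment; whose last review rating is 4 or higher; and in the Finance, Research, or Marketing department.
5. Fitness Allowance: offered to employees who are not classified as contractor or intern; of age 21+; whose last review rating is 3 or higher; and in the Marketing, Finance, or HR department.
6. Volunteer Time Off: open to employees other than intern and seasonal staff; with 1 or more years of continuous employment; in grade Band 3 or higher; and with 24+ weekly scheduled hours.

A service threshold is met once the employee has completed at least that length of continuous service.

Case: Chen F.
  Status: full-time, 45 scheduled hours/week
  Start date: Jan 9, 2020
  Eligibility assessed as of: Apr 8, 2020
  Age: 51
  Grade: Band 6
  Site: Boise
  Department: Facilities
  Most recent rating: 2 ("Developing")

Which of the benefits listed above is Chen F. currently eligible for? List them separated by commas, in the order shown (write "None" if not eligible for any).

Service from Jan 9, 2020 to Apr 8, 2020: 90 days.
Dependent Care FSA — status full-time ✓ (not excluded); service 90 days ≥ 30 days ✓; dept Facilities ✗ → not eligible.
Legal Services Plan — status full-time ✓ (not excluded); age 51 ≥ 25 ✓; grade Band 6 ≥ Band 2 ✓ → eligible.
Mental Health Benefit — status full-time ✓; dept Facilities ✗ → not eligible.
Backup Childcare — status full-time ✓; service 90 days ≥ 2 months (≈60 days) ✓; rating 2 < 4 ✗ → not eligible.
Fitness Allowance — status full-time ✓ (not excluded); age 51 ≥ 21 ✓; rating 2 < 3 ✗ → not eligible.
Volunteer Time Off — status full-time ✓ (not excluded); service 90 days < 1 year (≈365 days) ✗ → not eligible.

Legal Services Plan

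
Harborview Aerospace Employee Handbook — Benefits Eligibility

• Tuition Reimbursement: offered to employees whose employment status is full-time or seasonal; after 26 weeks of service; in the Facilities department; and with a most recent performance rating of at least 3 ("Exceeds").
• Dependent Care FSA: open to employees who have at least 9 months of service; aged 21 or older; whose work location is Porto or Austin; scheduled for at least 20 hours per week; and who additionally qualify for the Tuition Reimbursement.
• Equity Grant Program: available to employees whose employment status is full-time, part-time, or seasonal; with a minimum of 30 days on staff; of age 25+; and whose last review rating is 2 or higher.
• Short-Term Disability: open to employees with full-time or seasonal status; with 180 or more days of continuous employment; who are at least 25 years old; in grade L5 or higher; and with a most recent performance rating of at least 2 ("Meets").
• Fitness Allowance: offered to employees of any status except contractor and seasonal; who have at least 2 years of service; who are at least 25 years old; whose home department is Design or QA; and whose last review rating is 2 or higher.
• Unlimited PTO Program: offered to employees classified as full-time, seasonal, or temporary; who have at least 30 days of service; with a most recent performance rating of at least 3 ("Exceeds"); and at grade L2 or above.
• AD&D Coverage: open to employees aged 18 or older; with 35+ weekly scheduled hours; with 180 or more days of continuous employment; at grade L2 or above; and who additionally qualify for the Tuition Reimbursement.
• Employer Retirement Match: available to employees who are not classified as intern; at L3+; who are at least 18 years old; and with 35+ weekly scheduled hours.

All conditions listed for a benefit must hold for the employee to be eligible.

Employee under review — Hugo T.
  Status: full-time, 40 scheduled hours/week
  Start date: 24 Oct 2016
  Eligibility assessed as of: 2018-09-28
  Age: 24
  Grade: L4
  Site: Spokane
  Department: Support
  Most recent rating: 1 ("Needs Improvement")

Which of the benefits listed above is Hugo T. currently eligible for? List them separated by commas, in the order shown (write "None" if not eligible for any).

Employer Retirement Match

Service from 24 Oct 2016 to 2018-09-28: 704 days.
Tuition Reimbursement — status full-time ✓; service 704 days ≥ 26 weeks (≈182 days) ✓; dept Support ✗ → not eligible.
Dependent Care FSA — service 704 days ≥ 9 months (≈270 days) ✓; age 24 ≥ 21 ✓; site Spokane ✗ (not Porto or Austin) → not eligible.
Equity Grant Program — status full-time ✓; service 704 days ≥ 30 days ✓; age 24 < 25 ✗ → not eligible.
Short-Term Disability — status full-time ✓; service 704 days ≥ 180 days ✓; age 24 < 25 ✗ → not eligible.
Fitness Allowance — status full-time ✓ (not excluded); service 704 days < 2 years (≈730 days) ✗ → not eligible.
Unlimited PTO Program — status full-time ✓; service 704 days ≥ 30 days ✓; rating 1 < 3 ✗ → not eligible.
AD&D Coverage — age 24 ≥ 18 ✓; 40 hrs/wk ≥ 35 ✓; service 704 days ≥ 180 days ✓; grade L4 ≥ L2 ✓; not eligible for Tuition Reimbursement ✗ → not eligible.
Employer Retirement Match — status full-time ✓ (not excluded); grade L4 ≥ L3 ✓; age 24 ≥ 18 ✓; 40 hrs/wk ≥ 35 ✓ → eligible.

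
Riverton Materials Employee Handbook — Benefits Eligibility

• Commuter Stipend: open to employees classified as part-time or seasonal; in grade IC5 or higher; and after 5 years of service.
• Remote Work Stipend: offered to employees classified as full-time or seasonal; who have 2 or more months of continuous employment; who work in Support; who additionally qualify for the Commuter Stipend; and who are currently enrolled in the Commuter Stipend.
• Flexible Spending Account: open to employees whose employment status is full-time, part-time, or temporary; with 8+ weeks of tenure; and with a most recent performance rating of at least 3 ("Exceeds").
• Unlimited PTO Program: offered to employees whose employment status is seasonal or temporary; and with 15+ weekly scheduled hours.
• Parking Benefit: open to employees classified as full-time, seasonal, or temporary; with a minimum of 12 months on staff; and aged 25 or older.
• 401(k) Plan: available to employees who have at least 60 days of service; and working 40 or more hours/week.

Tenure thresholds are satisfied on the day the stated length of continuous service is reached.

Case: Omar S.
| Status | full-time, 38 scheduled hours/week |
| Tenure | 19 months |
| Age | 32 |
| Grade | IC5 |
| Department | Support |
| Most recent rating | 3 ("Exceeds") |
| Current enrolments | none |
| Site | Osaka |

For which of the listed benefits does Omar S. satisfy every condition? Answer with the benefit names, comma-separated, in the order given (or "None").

Flexible Spending Account, Parking Benefit

Commuter Stipend — status full-time ✗ (requires part-time or seasonal) → not eligible.
Remote Work Stipend — status full-time ✓; service 19 months ≥ 2 months ✓; dept Support ✓; not eligible for Commuter Stipend ✗ → not eligible.
Flexible Spending Account — status full-time ✓; service 19 months ≥ 8 weeks (≈56 days) ✓; rating 3 ≥ 3 ✓ → eligible.
Unlimited PTO Program — status full-time ✗ (requires seasonal or temporary) → not eligible.
Parking Benefit — status full-time ✓; service 19 months ≥ 12 months ✓; age 32 ≥ 25 ✓ → eligible.
401(k) Plan — service 19 months ≥ 60 days ✓; 38 hrs/wk < 40 ✗ → not eligible.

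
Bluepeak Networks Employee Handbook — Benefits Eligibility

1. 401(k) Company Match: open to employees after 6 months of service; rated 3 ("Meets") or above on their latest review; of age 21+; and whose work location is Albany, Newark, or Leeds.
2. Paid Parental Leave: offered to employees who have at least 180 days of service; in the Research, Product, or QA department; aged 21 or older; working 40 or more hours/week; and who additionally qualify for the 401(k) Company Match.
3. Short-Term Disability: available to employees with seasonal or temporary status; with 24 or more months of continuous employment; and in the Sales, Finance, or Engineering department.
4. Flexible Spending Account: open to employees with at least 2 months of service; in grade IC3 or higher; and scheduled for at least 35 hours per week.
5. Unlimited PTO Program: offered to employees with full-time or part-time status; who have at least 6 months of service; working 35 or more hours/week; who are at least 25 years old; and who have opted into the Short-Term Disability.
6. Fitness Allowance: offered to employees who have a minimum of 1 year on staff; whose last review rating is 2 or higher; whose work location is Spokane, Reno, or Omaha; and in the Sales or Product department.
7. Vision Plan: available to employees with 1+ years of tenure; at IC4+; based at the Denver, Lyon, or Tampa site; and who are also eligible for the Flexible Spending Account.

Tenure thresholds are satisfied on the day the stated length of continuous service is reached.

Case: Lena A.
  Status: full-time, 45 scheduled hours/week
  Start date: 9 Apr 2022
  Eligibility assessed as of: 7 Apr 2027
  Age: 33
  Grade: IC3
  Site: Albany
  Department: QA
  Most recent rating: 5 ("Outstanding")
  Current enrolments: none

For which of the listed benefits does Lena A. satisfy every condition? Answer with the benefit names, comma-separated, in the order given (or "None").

401(k) Company Match, Paid Parental Leave, Flexible Spending Account

Service from 9 Apr 2022 to 7 Apr 2027: 1824 days.
401(k) Company Match — service 1824 days ≥ 6 months (≈180 days) ✓; rating 5 ≥ 3 ✓; age 33 ≥ 21 ✓; site Albany ✓ → eligible.
Paid Parental Leave — service 1824 days ≥ 180 days ✓; dept QA ✓; age 33 ≥ 21 ✓; 45 hrs/wk ≥ 40 ✓; eligible for 401(k) Company Match ✓ → eligible.
Short-Term Disability — status full-time ✗ (requires seasonal or temporary) → not eligible.
Flexible Spending Account — service 1824 days ≥ 2 months (≈60 days) ✓; grade IC3 ≥ IC3 ✓; 45 hrs/wk ≥ 35 ✓ → eligible.
Unlimited PTO Program — status full-time ✓; service 1824 days ≥ 6 months (≈180 days) ✓; 45 hrs/wk ≥ 35 ✓; age 33 ≥ 25 ✓; not enrolled in Short-Term Disability ✗ → not eligible.
Fitness Allowance — service 1824 days ≥ 1 year (≈365 days) ✓; rating 5 ≥ 2 ✓; site Albany ✗ (not Spokane, Reno, or Omaha) → not eligible.
Vision Plan — service 1824 days ≥ 1 year (≈365 days) ✓; grade IC3 < IC4 ✗ → not eligible.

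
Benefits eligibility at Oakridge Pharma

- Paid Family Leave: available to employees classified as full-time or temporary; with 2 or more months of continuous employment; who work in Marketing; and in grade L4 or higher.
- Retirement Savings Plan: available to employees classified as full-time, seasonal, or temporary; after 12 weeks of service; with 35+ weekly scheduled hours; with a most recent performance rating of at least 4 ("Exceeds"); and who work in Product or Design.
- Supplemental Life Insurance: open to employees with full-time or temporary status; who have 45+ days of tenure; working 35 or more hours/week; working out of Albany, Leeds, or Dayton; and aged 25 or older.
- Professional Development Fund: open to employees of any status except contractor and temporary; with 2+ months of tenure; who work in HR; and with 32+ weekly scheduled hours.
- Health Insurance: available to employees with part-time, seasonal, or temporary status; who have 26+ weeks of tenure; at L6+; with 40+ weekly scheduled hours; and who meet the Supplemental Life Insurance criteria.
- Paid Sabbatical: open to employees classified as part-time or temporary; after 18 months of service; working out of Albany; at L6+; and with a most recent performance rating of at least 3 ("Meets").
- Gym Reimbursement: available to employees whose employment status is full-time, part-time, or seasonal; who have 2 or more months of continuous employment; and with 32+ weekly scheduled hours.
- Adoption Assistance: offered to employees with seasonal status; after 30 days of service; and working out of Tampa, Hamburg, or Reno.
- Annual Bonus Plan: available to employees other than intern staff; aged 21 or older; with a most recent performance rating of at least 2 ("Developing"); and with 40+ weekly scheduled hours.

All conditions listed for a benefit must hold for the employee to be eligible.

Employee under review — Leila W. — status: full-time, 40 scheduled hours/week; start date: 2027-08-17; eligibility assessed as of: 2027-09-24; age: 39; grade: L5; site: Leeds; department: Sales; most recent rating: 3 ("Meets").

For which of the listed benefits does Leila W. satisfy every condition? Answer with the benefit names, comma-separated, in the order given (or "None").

Annual Bonus Plan

Service from 2027-08-17 to 2027-09-24: 38 days.
Paid Family Leave — status full-time ✓; service 38 days < 2 months (≈60 days) ✗ → not eligible.
Retirement Savings Plan — status full-time ✓; service 38 days < 12 weeks (≈84 days) ✗ → not eligible.
Supplemental Life Insurance — status full-time ✓; service 38 days < 45 days ✗ → not eligible.
Professional Development Fund — status full-time ✓ (not excluded); service 38 days < 2 months (≈60 days) ✗ → not eligible.
Health Insurance — status full-time ✗ (requires part-time, seasonal, or temporary) → not eligible.
Paid Sabbatical — status full-time ✗ (requires part-time or temporary) → not eligible.
Gym Reimbursement — status full-time ✓; service 38 days < 2 months (≈60 days) ✗ → not eligible.
Adoption Assistance — status full-time ✗ (requires seasonal) → not eligible.
Annual Bonus Plan — status full-time ✓ (not excluded); age 39 ≥ 21 ✓; rating 3 ≥ 2 ✓; 40 hrs/wk ≥ 40 ✓ → eligible.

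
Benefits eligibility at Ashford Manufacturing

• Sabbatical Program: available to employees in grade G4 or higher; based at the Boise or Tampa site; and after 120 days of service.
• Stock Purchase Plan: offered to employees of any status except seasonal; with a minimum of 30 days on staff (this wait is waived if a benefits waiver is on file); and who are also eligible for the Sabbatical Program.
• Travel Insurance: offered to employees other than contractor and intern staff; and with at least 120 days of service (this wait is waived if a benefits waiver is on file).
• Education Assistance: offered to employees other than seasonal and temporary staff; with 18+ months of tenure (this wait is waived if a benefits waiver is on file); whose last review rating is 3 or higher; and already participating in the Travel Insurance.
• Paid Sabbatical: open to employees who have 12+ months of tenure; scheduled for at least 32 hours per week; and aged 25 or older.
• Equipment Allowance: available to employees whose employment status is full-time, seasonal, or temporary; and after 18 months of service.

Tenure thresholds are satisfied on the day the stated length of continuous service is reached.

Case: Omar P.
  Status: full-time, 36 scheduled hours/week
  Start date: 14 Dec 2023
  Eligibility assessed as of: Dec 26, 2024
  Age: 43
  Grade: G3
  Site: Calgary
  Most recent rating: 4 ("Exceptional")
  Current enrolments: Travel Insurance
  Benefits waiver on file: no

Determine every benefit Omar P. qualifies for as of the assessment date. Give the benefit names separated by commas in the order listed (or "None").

Travel Insurance, Paid Sabbatical

Service from 14 Dec 2023 to Dec 26, 2024: 378 days.
Sabbatical Program — grade G3 < G4 ✗ → not eligible.
Stock Purchase Plan — status full-time ✓ (not excluded); no waiver, service 378 days ≥ 30 days ✓; not eligible for Sabbatical Program ✗ → not eligible.
Travel Insurance — status full-time ✓ (not excluded); no waiver, service 378 days ≥ 120 days ✓ → eligible.
Education Assistance — status full-time ✓ (not excluded); no waiver, service 378 days < 18 months (≈540 days) ✗ → not eligible.
Paid Sabbatical — service 378 days ≥ 12 months (≈360 days) ✓; 36 hrs/wk ≥ 32 ✓; age 43 ≥ 25 ✓ → eligible.
Equipment Allowance — status full-time ✓; service 378 days < 18 months (≈540 days) ✗ → not eligible.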